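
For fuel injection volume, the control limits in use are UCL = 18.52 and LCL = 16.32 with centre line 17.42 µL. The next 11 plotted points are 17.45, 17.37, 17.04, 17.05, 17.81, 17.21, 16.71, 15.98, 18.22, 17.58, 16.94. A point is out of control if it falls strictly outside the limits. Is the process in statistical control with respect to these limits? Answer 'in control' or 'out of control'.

out of control

Compare each point to [16.32, 18.52]: sample 8 = 15.98 < LCL.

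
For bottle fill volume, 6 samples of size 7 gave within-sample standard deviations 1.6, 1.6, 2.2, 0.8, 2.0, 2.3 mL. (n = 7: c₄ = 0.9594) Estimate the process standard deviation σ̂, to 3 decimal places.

1.824

s̄ = (1.6 + 1.6 + 2.2 + 0.8 + 2.0 + 2.3) / 6 = 1.7500
σ̂ = s̄ / c₄ = 1.7500 / 0.9594 = 1.8241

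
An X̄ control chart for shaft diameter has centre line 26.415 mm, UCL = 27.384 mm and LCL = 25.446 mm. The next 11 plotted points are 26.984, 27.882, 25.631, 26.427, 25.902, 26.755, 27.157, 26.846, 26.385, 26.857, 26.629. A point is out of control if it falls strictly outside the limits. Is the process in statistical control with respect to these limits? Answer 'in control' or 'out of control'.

Compare each point to [25.446, 27.384]: sample 2 = 27.882 > UCL.

out of control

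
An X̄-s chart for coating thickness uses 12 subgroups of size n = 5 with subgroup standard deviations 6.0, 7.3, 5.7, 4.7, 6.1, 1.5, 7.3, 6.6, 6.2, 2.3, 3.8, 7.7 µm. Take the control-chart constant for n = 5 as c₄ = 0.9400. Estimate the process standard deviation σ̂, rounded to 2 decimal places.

5.78

s̄ = (6.0 + 7.3 + 5.7 + 4.7 + 6.1 + 1.5 + 7.3 + 6.6 + 6.2 + 2.3 + 3.8 + 7.7) / 12 = 5.4333
σ̂ = s̄ / c₄ = 5.4333 / 0.9400 = 5.7801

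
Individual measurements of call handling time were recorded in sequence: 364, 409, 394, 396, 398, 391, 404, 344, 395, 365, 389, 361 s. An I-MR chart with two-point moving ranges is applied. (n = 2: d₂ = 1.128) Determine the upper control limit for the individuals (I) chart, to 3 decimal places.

451.140

X̄ = (364 + 409 + 394 + 396 + 398 + 391 + 404 + 344 + 395 + 365 + 389 + 361) / 12 = 384.1667
Moving ranges: 45, 15, 2, 2, 7, 13, 60, 51, 30, 24, 28; M̄R̄ = 277.0000 / 11 = 25.1818
UCL = X̄ + 3·M̄R̄/d₂ = 384.1667 + 3 × 25.1818 / 1.128 = 451.1396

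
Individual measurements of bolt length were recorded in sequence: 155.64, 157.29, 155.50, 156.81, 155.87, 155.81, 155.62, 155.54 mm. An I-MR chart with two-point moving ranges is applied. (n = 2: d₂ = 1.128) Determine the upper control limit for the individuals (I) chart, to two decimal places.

X̄ = (155.64 + 157.29 + 155.50 + 156.81 + 155.87 + 155.81 + 155.62 + 155.54) / 8 = 156.0100
Moving ranges: 1.65, 1.79, 1.31, 0.94, 0.06, 0.19, 0.08; M̄R̄ = 6.0200 / 7 = 0.8600
UCL = X̄ + 3·M̄R̄/d₂ = 156.0100 + 3 × 0.8600 / 1.128 = 158.2972

158.30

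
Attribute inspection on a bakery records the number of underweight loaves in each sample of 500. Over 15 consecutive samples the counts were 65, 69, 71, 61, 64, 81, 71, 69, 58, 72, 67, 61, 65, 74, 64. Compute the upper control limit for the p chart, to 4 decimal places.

p̄ = Σdᵢ / (k·n) = 1012 / (15 × 500) = 0.13493
UCL = p̄ + 3·√(p̄(1−p̄)/n) = 0.13493 + 3 × √(0.13493×0.86507/500) = 0.13493 + 3 × 0.01528 = 0.18077

0.1808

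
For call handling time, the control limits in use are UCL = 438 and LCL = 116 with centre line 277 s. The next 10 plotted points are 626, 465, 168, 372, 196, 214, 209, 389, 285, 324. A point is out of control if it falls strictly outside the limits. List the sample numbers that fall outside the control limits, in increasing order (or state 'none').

1, 2

Compare each point to [116, 438]: sample 1 = 626 > UCL; sample 2 = 465 > UCL.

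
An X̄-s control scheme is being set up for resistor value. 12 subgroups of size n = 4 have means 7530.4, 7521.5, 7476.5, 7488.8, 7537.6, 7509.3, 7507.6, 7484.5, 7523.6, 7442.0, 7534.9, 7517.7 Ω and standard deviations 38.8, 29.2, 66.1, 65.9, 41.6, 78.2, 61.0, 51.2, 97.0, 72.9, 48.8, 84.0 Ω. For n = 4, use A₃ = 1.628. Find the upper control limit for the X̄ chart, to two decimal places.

7605.87

X̄̄ = (7530.4 + 7521.5 + 7476.5 + 7488.8 + 7537.6 + 7509.3 + 7507.6 + 7484.5 + 7523.6 + 7442.0 + 7534.9 + 7517.7) / 12 = 7506.2000
s̄ = (38.8 + 29.2 + 66.1 + 65.9 + 41.6 + 78.2 + 61.0 + 51.2 + 97.0 + 72.9 + 48.8 + 84.0) / 12 = 61.2250
UCL = X̄̄ + A₃·s̄ = 7506.2000 + 1.628 × 61.2250 = 7605.8743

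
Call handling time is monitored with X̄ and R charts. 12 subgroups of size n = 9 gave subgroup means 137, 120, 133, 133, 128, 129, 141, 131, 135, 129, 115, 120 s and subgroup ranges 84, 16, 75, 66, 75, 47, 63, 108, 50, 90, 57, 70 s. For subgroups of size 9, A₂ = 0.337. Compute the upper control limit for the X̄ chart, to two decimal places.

X̄̄ = (137 + 120 + 133 + 133 + 128 + 129 + 141 + 131 + 135 + 129 + 115 + 120) / 12 = 1551.0000 / 12 = 129.2500
R̄ = (84 + 16 + 75 + 66 + 75 + 47 + 63 + 108 + 50 + 90 + 57 + 70) / 12 = 801.0000 / 12 = 66.7500
UCL = X̄̄ + A₂·R̄ = 129.2500 + 0.337 × 66.7500 = 151.7448

151.74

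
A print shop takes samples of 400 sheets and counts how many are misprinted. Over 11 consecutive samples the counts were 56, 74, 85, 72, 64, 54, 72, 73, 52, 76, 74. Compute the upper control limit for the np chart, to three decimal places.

p̄ = Σdᵢ / (k·n) = 752 / (11 × 400) = 0.17091
UCL = np̄ + 3·√(np̄(1−p̄)) = 68.3636 + 3 × √(68.3636×0.82909) = 68.3636 + 3 × 7.5286 = 90.9494

90.949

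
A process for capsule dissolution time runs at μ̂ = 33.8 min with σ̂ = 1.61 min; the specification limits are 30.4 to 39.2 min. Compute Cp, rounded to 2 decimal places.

0.91

Cp = (USL − LSL) / (6σ̂) = (39.2 − 30.4) / (6 × 1.61) = 8.8000 / 9.6600 = 0.9110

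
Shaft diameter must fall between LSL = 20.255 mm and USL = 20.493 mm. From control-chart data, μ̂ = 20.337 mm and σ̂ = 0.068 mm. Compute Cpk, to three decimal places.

Cpu = (USL − μ̂) / (3σ̂) = (20.493 − 20.337) / (3 × 0.068) = 0.7647; Cpl = (μ̂ − LSL) / (3σ̂) = (20.337 − 20.255) / (3 × 0.068) = 0.4020; Cpk = min(Cpu, Cpl) = 0.4020

0.402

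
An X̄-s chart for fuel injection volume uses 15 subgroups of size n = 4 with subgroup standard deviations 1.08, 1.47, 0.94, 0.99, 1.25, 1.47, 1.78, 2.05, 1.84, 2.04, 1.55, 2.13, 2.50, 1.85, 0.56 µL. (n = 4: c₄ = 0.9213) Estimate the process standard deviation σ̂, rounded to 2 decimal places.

1.70

s̄ = (1.08 + 1.47 + 0.94 + 0.99 + 1.25 + 1.47 + 1.78 + 2.05 + 1.84 + 2.04 + 1.55 + 2.13 + 2.50 + 1.85 + 0.56) / 15 = 1.5667
σ̂ = s̄ / c₄ = 1.5667 / 0.9213 = 1.7005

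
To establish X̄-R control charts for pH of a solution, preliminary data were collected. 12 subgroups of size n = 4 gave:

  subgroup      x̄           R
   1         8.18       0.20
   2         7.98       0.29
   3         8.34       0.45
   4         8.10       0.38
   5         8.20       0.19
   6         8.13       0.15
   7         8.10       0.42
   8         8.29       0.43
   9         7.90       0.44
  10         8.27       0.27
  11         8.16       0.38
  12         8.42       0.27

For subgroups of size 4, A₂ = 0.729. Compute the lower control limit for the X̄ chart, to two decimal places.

7.94

X̄̄ = (8.18 + 7.98 + 8.34 + 8.10 + 8.20 + 8.13 + 8.10 + 8.29 + 7.90 + 8.27 + 8.16 + 8.42) / 12 = 98.0700 / 12 = 8.1725
R̄ = (0.20 + 0.29 + 0.45 + 0.38 + 0.19 + 0.15 + 0.42 + 0.43 + 0.44 + 0.27 + 0.38 + 0.27) / 12 = 3.8700 / 12 = 0.3225
LCL = X̄̄ − A₂·R̄ = 8.1725 − 0.729 × 0.3225 = 7.9374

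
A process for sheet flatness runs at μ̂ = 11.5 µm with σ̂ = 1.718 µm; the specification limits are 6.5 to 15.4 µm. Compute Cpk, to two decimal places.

Cpu = (USL − μ̂) / (3σ̂) = (15.4 − 11.5) / (3 × 1.718) = 0.7567; Cpl = (μ̂ − LSL) / (3σ̂) = (11.5 − 6.5) / (3 × 1.718) = 0.9701; Cpk = min(Cpu, Cpl) = 0.7567

0.76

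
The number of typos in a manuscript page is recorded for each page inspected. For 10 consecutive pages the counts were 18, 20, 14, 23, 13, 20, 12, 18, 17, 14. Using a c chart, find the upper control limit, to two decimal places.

c̄ = (18 + 20 + 14 + 23 + 13 + 20 + 12 + 18 + 17 + 14) / 10 = 169 / 10 = 16.9000
UCL = c̄ + 3√c̄ = 16.9000 + 3 × √16.9000 = 16.9000 + 3 × 4.1110 = 29.2329

29.23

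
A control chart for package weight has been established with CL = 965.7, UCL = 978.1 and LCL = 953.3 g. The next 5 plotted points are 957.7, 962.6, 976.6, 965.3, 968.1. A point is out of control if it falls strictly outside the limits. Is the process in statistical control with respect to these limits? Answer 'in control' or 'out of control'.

All 5 points lie within [953.3, 978.1].

in control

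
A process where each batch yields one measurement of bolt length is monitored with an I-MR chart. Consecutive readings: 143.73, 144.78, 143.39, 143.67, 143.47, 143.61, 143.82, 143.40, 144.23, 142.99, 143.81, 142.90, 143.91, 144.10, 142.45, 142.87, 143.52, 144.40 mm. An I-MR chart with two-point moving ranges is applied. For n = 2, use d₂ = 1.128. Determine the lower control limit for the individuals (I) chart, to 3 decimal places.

141.691

X̄ = (143.73 + 144.78 + 143.39 + 143.67 + 143.47 + 143.61 + 143.82 + 143.40 + 144.23 + 142.99 + 143.81 + 142.90 + 143.91 + 144.10 + 142.45 + 142.87 + 143.52 + 144.40) / 18 = 143.6139
Moving ranges: 1.05, 1.39, 0.28, 0.20, 0.14, 0.21, 0.42, 0.83, 1.24, 0.82, 0.91, 1.01, 0.19, 1.65, 0.42, 0.65, 0.88; M̄R̄ = 12.2900 / 17 = 0.7229
LCL = X̄ − 3·M̄R̄/d₂ = 143.6139 − 3 × 0.7229 / 1.128 = 141.6912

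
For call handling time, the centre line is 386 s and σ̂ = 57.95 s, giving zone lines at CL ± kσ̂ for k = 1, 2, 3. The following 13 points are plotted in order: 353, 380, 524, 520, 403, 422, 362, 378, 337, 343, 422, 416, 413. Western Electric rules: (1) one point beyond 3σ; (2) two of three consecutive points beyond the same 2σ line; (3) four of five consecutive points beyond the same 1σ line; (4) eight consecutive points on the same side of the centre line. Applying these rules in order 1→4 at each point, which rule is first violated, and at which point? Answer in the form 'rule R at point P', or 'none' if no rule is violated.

Zone of each point (C = within 1σ̂, B = 1σ̂–2σ̂, A = 2σ̂–3σ̂, * = beyond 3σ̂; sign = side of CL): 1:-C, 2:-C, 3:+A, 4:+A, 5:+C, 6:+C, 7:-C, 8:-C, 9:-C, 10:-C, 11:+C, 12:+C, 13:+C
Rule 2 (two of three consecutive points beyond the same 2σ limit) is satisfied at point 4.

rule 2 at point 4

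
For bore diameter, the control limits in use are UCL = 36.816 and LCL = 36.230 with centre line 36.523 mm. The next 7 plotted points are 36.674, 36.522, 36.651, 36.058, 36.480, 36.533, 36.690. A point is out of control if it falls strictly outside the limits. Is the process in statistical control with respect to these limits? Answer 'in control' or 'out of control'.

Compare each point to [36.230, 36.816]: sample 4 = 36.058 < LCL.

out of control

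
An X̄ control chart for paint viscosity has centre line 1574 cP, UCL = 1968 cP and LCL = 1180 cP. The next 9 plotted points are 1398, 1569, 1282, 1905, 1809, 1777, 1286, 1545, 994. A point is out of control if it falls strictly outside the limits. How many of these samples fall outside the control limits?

1

Compare each point to [1180, 1968]: sample 9 = 994 < LCL.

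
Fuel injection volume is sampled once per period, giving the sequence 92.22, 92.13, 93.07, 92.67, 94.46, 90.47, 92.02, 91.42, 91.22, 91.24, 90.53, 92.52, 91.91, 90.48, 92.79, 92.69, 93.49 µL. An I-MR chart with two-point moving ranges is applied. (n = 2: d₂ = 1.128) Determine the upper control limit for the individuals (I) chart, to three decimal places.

X̄ = (92.22 + 92.13 + 93.07 + 92.67 + 94.46 + 90.47 + 92.02 + 91.42 + 91.22 + 91.24 + 90.53 + 92.52 + 91.91 + 90.48 + 92.79 + 92.69 + 93.49) / 17 = 92.0782
Moving ranges: 0.09, 0.94, 0.40, 1.79, 3.99, 1.55, 0.60, 0.20, 0.02, 0.71, 1.99, 0.61, 1.43, 2.31, 0.10, 0.80; M̄R̄ = 17.5300 / 16 = 1.0956
UCL = X̄ + 3·M̄R̄/d₂ = 92.0782 + 3 × 1.0956 / 1.128 = 94.9921

94.992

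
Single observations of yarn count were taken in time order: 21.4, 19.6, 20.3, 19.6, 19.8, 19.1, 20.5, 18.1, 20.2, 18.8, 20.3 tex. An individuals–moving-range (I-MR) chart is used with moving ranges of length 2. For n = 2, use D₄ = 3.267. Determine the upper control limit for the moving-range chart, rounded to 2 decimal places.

4.21

Moving ranges: 1.8, 0.7, 0.7, 0.2, 0.7, 1.4, 2.4, 2.1, 1.4, 1.5; M̄R̄ = 12.9000 / 10 = 1.2900
UCL_MR = D₄·M̄R̄ = 3.267 × 1.2900 = 4.2144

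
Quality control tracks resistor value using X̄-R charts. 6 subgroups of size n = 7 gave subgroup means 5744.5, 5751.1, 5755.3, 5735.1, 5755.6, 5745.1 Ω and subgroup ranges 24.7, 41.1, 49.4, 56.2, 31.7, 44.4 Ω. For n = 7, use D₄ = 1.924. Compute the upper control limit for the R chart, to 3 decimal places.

R̄ = (24.7 + 41.1 + 49.4 + 56.2 + 31.7 + 44.4) / 6 = 247.5000 / 6 = 41.2500
UCL_R = D₄·R̄ = 1.924 × 41.2500 = 79.3650

79.365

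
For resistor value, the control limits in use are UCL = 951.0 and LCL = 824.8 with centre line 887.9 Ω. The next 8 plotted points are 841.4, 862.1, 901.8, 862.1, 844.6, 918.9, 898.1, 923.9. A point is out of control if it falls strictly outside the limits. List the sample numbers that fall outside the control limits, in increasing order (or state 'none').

none

All 8 points lie within [824.8, 951.0].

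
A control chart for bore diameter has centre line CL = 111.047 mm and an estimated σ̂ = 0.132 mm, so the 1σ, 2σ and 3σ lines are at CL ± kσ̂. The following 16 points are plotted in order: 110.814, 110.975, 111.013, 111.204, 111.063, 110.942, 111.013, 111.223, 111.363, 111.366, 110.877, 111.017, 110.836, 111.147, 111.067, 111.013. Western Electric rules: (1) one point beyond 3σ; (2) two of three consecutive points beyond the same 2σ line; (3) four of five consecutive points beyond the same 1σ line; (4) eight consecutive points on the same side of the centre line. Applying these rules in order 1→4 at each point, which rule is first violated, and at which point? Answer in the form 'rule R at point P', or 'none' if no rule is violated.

rule 2 at point 10

Zone of each point (C = within 1σ̂, B = 1σ̂–2σ̂, A = 2σ̂–3σ̂, * = beyond 3σ̂; sign = side of CL): 1:-B, 2:-C, 3:-C, 4:+B, 5:+C, 6:-C, 7:-C, 8:+B, 9:+A, 10:+A, 11:-B, 12:-C, 13:-B, 14:+C, 15:+C, 16:-C
Rule 2 (two of three consecutive points beyond the same 2σ limit) is satisfied at point 10.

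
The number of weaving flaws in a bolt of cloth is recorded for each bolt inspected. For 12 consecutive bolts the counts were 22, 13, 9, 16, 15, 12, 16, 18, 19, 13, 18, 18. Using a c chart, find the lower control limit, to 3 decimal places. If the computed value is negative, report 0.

3.844

c̄ = (22 + 13 + 9 + 16 + 15 + 12 + 16 + 18 + 19 + 13 + 18 + 18) / 12 = 189 / 12 = 15.7500
LCL = c̄ − 3√c̄ = 15.7500 − 3 × 3.9686 = 3.8441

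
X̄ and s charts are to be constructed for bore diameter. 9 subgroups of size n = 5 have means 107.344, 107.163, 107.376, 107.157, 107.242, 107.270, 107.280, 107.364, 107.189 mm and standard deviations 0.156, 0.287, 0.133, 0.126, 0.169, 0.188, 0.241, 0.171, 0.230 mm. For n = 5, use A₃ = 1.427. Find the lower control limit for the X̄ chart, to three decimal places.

X̄̄ = (107.344 + 107.163 + 107.376 + 107.157 + 107.242 + 107.270 + 107.280 + 107.364 + 107.189) / 9 = 107.2650
s̄ = (0.156 + 0.287 + 0.133 + 0.126 + 0.169 + 0.188 + 0.241 + 0.171 + 0.230) / 9 = 0.1890
LCL = X̄̄ − A₃·s̄ = 107.2650 − 1.427 × 0.1890 = 106.9953

106.995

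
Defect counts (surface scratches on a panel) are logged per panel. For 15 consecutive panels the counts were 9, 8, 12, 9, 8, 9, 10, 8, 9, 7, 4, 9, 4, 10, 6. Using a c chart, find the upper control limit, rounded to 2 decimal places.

c̄ = (9 + 8 + 12 + 9 + 8 + 9 + 10 + 8 + 9 + 7 + 4 + 9 + 4 + 10 + 6) / 15 = 122 / 15 = 8.1333
UCL = c̄ + 3√c̄ = 8.1333 + 3 × √8.1333 = 8.1333 + 3 × 2.8519 = 16.6890

16.69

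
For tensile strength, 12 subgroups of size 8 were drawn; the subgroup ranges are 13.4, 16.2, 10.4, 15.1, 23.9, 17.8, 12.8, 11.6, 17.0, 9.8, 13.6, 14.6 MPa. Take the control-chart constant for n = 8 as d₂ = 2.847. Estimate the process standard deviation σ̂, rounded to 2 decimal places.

R̄ = (13.4 + 16.2 + 10.4 + 15.1 + 23.9 + 17.8 + 12.8 + 11.6 + 17.0 + 9.8 + 13.6 + 14.6) / 12 = 14.6833
σ̂ = R̄ / d₂ = 14.6833 / 2.847 = 5.1575

5.16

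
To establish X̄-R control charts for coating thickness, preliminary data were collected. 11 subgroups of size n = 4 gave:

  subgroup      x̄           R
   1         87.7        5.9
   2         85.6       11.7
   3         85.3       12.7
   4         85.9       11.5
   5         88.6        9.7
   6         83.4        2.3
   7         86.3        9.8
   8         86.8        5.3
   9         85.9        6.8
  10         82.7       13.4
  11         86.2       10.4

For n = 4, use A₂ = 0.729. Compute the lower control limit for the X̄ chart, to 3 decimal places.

79.260

X̄̄ = (87.7 + 85.6 + 85.3 + 85.9 + 88.6 + 83.4 + 86.3 + 86.8 + 85.9 + 82.7 + 86.2) / 11 = 944.4000 / 11 = 85.8545
R̄ = (5.9 + 11.7 + 12.7 + 11.5 + 9.7 + 2.3 + 9.8 + 5.3 + 6.8 + 13.4 + 10.4) / 11 = 99.5000 / 11 = 9.0455
LCL = X̄̄ − A₂·R̄ = 85.8545 − 0.729 × 9.0455 = 79.2604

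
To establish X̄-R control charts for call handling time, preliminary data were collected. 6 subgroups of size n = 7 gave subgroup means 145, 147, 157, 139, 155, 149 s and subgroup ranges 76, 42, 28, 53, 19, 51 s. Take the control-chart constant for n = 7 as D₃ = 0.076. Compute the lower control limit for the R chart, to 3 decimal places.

R̄ = (76 + 42 + 28 + 53 + 19 + 51) / 6 = 269.0000 / 6 = 44.8333
LCL_R = D₃·R̄ = 0.076 × 44.8333 = 3.4073

3.407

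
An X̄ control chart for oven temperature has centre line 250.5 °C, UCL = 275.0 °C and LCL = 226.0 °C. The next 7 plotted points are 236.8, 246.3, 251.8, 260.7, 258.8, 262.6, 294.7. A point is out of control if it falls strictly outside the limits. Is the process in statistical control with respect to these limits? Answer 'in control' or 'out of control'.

Compare each point to [226.0, 275.0]: sample 7 = 294.7 > UCL.

out of control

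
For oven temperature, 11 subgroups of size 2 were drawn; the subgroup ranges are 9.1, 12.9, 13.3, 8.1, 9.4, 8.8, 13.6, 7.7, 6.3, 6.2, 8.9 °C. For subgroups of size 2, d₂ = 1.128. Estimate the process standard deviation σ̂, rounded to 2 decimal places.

8.41

R̄ = (9.1 + 12.9 + 13.3 + 8.1 + 9.4 + 8.8 + 13.6 + 7.7 + 6.3 + 6.2 + 8.9) / 11 = 9.4818
σ̂ = R̄ / d₂ = 9.4818 / 1.128 = 8.4059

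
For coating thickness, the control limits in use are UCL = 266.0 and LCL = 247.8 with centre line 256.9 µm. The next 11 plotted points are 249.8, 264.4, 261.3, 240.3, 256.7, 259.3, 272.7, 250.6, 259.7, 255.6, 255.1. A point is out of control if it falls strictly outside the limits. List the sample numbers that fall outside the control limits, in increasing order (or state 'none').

Compare each point to [247.8, 266.0]: sample 4 = 240.3 < LCL; sample 7 = 272.7 > UCL.

4, 7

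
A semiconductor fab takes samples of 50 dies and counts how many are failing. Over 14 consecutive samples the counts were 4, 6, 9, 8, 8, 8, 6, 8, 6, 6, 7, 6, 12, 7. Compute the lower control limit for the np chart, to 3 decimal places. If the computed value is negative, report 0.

p̄ = Σdᵢ / (k·n) = 101 / (14 × 50) = 0.14429
LCL = np̄ − 3·√(np̄(1−p̄)) = 7.2143 − 3 × 2.4846 = -0.2396 → 0 (negative, so LCL = 0)

0.000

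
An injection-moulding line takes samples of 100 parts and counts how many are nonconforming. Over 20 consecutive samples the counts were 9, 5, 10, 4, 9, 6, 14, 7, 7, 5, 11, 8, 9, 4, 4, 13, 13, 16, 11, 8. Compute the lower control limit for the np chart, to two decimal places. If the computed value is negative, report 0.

0.22

p̄ = Σdᵢ / (k·n) = 173 / (20 × 100) = 0.08650
LCL = np̄ − 3·√(np̄(1−p̄)) = 8.6500 − 3 × 2.8110 = 0.2170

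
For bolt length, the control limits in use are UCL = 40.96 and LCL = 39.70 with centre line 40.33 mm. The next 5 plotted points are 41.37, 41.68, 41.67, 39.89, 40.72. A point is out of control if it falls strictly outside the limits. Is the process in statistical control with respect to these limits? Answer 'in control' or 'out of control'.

out of control

Compare each point to [39.70, 40.96]: sample 1 = 41.37 > UCL; sample 2 = 41.68 > UCL; sample 3 = 41.67 > UCL.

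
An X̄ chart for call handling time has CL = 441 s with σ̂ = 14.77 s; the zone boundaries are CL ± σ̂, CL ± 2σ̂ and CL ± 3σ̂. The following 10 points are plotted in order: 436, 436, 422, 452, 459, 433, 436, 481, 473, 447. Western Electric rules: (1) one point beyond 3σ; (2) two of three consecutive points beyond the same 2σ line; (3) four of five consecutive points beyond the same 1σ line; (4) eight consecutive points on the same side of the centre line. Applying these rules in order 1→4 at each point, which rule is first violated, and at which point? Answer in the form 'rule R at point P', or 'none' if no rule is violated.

rule 2 at point 9

Zone of each point (C = within 1σ̂, B = 1σ̂–2σ̂, A = 2σ̂–3σ̂, * = beyond 3σ̂; sign = side of CL): 1:-C, 2:-C, 3:-B, 4:+C, 5:+B, 6:-C, 7:-C, 8:+A, 9:+A, 10:+C
Rule 2 (two of three consecutive points beyond the same 2σ limit) is satisfied at point 9.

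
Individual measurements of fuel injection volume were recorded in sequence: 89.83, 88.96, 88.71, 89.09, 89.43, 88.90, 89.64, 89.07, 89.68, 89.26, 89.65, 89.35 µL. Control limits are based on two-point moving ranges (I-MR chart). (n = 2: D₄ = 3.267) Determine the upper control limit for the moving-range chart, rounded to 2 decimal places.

Moving ranges: 0.87, 0.25, 0.38, 0.34, 0.53, 0.74, 0.57, 0.61, 0.42, 0.39, 0.30; M̄R̄ = 5.4000 / 11 = 0.4909
UCL_MR = D₄·M̄R̄ = 3.267 × 0.4909 = 1.6038

1.60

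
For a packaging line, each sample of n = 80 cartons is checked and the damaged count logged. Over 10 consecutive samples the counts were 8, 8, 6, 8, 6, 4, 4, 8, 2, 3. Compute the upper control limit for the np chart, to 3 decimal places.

12.603

p̄ = Σdᵢ / (k·n) = 57 / (10 × 80) = 0.07125
UCL = np̄ + 3·√(np̄(1−p̄)) = 5.7000 + 3 × √(5.7000×0.92875) = 5.7000 + 3 × 2.3008 = 12.6025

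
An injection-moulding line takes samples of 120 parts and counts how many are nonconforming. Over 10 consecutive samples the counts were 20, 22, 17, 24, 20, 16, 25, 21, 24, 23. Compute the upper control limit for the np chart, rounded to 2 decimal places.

33.73

p̄ = Σdᵢ / (k·n) = 212 / (10 × 120) = 0.17667
UCL = np̄ + 3·√(np̄(1−p̄)) = 21.2000 + 3 × √(21.2000×0.82333) = 21.2000 + 3 × 4.1779 = 33.7336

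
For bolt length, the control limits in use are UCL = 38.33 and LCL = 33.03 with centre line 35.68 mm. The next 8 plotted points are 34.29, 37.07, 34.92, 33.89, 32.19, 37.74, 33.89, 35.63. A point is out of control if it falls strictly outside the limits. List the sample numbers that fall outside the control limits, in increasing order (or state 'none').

Compare each point to [33.03, 38.33]: sample 5 = 32.19 < LCL.

5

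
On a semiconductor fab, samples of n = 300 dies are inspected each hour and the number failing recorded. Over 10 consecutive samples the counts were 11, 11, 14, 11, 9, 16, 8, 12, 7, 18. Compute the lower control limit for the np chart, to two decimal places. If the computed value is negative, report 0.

p̄ = Σdᵢ / (k·n) = 117 / (10 × 300) = 0.03900
LCL = np̄ − 3·√(np̄(1−p̄)) = 11.7000 − 3 × 3.3532 = 1.6405

1.64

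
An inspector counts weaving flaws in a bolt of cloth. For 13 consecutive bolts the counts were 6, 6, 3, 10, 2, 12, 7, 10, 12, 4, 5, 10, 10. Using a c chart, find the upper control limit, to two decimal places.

15.66

c̄ = (6 + 6 + 3 + 10 + 2 + 12 + 7 + 10 + 12 + 4 + 5 + 10 + 10) / 13 = 97 / 13 = 7.4615
UCL = c̄ + 3√c̄ = 7.4615 + 3 × √7.4615 = 7.4615 + 3 × 2.7316 = 15.6563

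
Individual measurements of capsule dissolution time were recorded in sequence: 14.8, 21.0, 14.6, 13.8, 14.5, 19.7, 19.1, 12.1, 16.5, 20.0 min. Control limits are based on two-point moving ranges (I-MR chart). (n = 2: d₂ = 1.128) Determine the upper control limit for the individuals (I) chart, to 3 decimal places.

X̄ = (14.8 + 21.0 + 14.6 + 13.8 + 14.5 + 19.7 + 19.1 + 12.1 + 16.5 + 20.0) / 10 = 16.6100
Moving ranges: 6.2, 6.4, 0.8, 0.7, 5.2, 0.6, 7.0, 4.4, 3.5; M̄R̄ = 34.8000 / 9 = 3.8667
UCL = X̄ + 3·M̄R̄/d₂ = 16.6100 + 3 × 3.8667 / 1.128 = 26.8937

26.894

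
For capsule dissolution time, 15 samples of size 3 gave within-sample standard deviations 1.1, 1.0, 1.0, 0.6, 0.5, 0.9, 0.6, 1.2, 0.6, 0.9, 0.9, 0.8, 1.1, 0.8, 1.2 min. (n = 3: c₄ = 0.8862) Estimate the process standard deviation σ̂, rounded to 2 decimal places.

0.99

s̄ = (1.1 + 1.0 + 1.0 + 0.6 + 0.5 + 0.9 + 0.6 + 1.2 + 0.6 + 0.9 + 0.9 + 0.8 + 1.1 + 0.8 + 1.2) / 15 = 0.8800
σ̂ = s̄ / c₄ = 0.8800 / 0.8862 = 0.9930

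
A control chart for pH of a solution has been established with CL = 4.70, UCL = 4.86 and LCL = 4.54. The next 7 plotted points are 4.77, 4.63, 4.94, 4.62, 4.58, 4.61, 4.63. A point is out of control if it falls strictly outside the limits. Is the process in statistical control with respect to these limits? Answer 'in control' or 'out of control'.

Compare each point to [4.54, 4.86]: sample 3 = 4.94 > UCL.

out of control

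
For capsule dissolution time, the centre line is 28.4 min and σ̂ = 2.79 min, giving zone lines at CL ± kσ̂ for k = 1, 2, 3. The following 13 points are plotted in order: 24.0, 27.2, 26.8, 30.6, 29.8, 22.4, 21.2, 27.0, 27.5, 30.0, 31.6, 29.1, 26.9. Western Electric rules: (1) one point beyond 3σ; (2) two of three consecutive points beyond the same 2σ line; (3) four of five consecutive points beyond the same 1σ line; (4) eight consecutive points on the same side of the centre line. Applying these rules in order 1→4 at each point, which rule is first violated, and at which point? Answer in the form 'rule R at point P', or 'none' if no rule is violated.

Zone of each point (C = within 1σ̂, B = 1σ̂–2σ̂, A = 2σ̂–3σ̂, * = beyond 3σ̂; sign = side of CL): 1:-B, 2:-C, 3:-C, 4:+C, 5:+C, 6:-A, 7:-A, 8:-C, 9:-C, 10:+C, 11:+B, 12:+C, 13:-C
Rule 2 (two of three consecutive points beyond the same 2σ limit) is satisfied at point 7.

rule 2 at point 7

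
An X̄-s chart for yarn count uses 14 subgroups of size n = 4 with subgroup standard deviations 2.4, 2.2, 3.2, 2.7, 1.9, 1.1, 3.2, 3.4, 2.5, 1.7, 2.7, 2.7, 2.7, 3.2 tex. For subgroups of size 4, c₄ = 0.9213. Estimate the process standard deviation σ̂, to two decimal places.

2.76

s̄ = (2.4 + 2.2 + 3.2 + 2.7 + 1.9 + 1.1 + 3.2 + 3.4 + 2.5 + 1.7 + 2.7 + 2.7 + 2.7 + 3.2) / 14 = 2.5429
σ̂ = s̄ / c₄ = 2.5429 / 0.9213 = 2.7601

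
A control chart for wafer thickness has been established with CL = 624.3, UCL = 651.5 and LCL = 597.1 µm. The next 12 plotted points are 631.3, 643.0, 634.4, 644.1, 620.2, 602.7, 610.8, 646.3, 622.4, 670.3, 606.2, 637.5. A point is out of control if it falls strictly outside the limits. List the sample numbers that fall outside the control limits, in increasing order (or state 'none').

Compare each point to [597.1, 651.5]: sample 10 = 670.3 > UCL.

10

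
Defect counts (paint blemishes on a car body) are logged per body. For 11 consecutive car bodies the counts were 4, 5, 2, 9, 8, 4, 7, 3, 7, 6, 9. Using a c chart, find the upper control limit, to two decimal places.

13.05

c̄ = (4 + 5 + 2 + 9 + 8 + 4 + 7 + 3 + 7 + 6 + 9) / 11 = 64 / 11 = 5.8182
UCL = c̄ + 3√c̄ = 5.8182 + 3 × √5.8182 = 5.8182 + 3 × 2.4121 = 13.0545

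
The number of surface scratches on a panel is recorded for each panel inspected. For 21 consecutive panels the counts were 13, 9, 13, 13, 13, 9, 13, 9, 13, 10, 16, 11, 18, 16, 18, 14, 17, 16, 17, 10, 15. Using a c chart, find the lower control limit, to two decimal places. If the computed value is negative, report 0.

2.46

c̄ = (13 + 9 + 13 + 13 + 13 + 9 + 13 + 9 + 13 + 10 + 16 + 11 + 18 + 16 + 18 + 14 + 17 + 16 + 17 + 10 + 15) / 21 = 283 / 21 = 13.4762
LCL = c̄ − 3√c̄ = 13.4762 − 3 × 3.6710 = 2.4632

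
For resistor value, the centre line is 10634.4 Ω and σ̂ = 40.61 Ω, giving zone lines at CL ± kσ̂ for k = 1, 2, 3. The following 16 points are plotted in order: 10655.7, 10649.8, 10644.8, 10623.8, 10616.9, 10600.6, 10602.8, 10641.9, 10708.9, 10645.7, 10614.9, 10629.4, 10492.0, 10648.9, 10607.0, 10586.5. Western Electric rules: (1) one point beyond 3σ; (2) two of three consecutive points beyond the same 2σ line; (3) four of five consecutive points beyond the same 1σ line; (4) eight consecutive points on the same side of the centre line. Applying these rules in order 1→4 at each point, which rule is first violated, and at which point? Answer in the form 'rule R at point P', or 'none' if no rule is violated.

rule 1 at point 13

Zone of each point (C = within 1σ̂, B = 1σ̂–2σ̂, A = 2σ̂–3σ̂, * = beyond 3σ̂; sign = side of CL): 1:+C, 2:+C, 3:+C, 4:-C, 5:-C, 6:-C, 7:-C, 8:+C, 9:+B, 10:+C, 11:-C, 12:-C, 13:-*, 14:+C, 15:-C, 16:-B
Rule 1 (one point beyond the 3σ limits) is satisfied at point 13.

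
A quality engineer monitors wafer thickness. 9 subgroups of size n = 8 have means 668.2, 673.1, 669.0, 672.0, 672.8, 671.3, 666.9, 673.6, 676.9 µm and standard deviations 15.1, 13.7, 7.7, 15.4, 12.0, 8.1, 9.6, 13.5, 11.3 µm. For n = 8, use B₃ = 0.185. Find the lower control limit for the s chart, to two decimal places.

s̄ = (15.1 + 13.7 + 7.7 + 15.4 + 12.0 + 8.1 + 9.6 + 13.5 + 11.3) / 9 = 11.8222
LCL_s = B₃·s̄ = 0.185 × 11.8222 = 2.1871

2.19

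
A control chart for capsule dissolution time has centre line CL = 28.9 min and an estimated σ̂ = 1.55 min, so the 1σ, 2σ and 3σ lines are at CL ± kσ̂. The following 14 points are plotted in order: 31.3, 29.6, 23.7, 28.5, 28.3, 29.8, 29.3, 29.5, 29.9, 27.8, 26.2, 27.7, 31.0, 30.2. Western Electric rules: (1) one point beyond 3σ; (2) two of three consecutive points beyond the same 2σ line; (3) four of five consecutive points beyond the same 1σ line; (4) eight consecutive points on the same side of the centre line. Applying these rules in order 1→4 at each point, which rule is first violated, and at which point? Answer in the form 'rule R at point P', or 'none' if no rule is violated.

rule 1 at point 3

Zone of each point (C = within 1σ̂, B = 1σ̂–2σ̂, A = 2σ̂–3σ̂, * = beyond 3σ̂; sign = side of CL): 1:+B, 2:+C, 3:-*, 4:-C, 5:-C, 6:+C, 7:+C, 8:+C, 9:+C, 10:-C, 11:-B, 12:-C, 13:+B, 14:+C
Rule 1 (one point beyond the 3σ limits) is satisfied at point 3.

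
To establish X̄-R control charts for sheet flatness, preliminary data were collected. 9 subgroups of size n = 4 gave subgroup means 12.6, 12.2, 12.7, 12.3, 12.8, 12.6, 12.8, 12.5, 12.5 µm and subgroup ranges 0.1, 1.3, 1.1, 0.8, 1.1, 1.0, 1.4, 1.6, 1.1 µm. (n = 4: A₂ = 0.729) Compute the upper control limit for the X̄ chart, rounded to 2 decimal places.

13.33

X̄̄ = (12.6 + 12.2 + 12.7 + 12.3 + 12.8 + 12.6 + 12.8 + 12.5 + 12.5) / 9 = 113.0000 / 9 = 12.5556
R̄ = (0.1 + 1.3 + 1.1 + 0.8 + 1.1 + 1.0 + 1.4 + 1.6 + 1.1) / 9 = 9.5000 / 9 = 1.0556
UCL = X̄̄ + A₂·R̄ = 12.5556 + 0.729 × 1.0556 = 13.3251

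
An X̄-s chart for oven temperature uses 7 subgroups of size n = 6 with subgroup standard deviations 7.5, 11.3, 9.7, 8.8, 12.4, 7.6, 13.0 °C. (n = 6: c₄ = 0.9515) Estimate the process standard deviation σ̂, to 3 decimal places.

10.555

s̄ = (7.5 + 11.3 + 9.7 + 8.8 + 12.4 + 7.6 + 13.0) / 7 = 10.0429
σ̂ = s̄ / c₄ = 10.0429 / 0.9515 = 10.5548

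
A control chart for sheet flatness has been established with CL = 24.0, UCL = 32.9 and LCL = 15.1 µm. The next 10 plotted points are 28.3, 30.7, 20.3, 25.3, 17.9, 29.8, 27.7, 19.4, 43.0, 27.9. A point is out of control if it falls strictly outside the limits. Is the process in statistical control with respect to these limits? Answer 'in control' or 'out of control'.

Compare each point to [15.1, 32.9]: sample 9 = 43.0 > UCL.

out of control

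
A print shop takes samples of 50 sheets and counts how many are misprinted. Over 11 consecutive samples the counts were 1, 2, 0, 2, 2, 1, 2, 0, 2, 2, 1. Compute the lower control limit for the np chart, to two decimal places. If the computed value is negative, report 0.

p̄ = Σdᵢ / (k·n) = 15 / (11 × 50) = 0.02727
LCL = np̄ − 3·√(np̄(1−p̄)) = 1.3636 − 3 × 1.1517 = -2.0915 → 0 (negative, so LCL = 0)

0.00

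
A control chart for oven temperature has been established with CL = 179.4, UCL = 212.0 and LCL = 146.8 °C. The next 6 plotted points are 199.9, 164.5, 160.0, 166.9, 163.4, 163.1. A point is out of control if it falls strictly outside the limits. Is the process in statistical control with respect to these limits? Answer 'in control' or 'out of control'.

All 6 points lie within [146.8, 212.0].

in control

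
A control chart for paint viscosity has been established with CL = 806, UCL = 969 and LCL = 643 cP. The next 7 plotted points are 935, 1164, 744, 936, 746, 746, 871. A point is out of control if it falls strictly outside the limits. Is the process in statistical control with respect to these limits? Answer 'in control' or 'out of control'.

out of control

Compare each point to [643, 969]: sample 2 = 1164 > UCL.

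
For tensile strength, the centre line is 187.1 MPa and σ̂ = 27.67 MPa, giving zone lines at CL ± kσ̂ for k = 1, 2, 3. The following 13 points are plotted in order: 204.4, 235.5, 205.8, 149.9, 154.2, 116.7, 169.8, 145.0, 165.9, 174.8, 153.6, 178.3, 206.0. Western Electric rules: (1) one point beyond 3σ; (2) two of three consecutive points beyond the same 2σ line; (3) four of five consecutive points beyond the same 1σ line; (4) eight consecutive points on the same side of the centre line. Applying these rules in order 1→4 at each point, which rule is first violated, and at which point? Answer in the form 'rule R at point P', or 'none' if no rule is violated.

rule 3 at point 8

Zone of each point (C = within 1σ̂, B = 1σ̂–2σ̂, A = 2σ̂–3σ̂, * = beyond 3σ̂; sign = side of CL): 1:+C, 2:+B, 3:+C, 4:-B, 5:-B, 6:-A, 7:-C, 8:-B, 9:-C, 10:-C, 11:-B, 12:-C, 13:+C
Rule 3 (four of five consecutive points beyond the same 1σ limit) is satisfied at point 8.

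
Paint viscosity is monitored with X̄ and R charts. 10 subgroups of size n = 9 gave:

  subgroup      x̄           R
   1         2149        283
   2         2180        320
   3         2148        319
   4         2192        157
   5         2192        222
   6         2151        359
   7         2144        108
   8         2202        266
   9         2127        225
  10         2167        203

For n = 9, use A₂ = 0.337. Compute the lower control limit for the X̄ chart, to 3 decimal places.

2082.231

X̄̄ = (2149 + 2180 + 2148 + 2192 + 2192 + 2151 + 2144 + 2202 + 2127 + 2167) / 10 = 21652.0000 / 10 = 2165.2000
R̄ = (283 + 320 + 319 + 157 + 222 + 359 + 108 + 266 + 225 + 203) / 10 = 2462.0000 / 10 = 246.2000
LCL = X̄̄ − A₂·R̄ = 2165.2000 − 0.337 × 246.2000 = 2082.2306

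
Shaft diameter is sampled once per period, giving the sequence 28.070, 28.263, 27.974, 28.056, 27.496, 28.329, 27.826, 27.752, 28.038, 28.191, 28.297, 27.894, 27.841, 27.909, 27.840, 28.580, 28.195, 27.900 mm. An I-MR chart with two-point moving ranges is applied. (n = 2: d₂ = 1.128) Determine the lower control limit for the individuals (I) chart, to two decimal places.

X̄ = (28.070 + 28.263 + 27.974 + 28.056 + 27.496 + 28.329 + 27.826 + 27.752 + 28.038 + 28.191 + 28.297 + 27.894 + 27.841 + 27.909 + 27.840 + 28.580 + 28.195 + 27.900) / 18 = 28.0251
Moving ranges: 0.193, 0.289, 0.082, 0.560, 0.833, 0.503, 0.074, 0.286, 0.153, 0.106, 0.403, 0.053, 0.068, 0.069, 0.740, 0.385, 0.295; M̄R̄ = 5.0920 / 17 = 0.2995
LCL = X̄ − 3·M̄R̄/d₂ = 28.0251 − 3 × 0.2995 / 1.128 = 27.2284

27.23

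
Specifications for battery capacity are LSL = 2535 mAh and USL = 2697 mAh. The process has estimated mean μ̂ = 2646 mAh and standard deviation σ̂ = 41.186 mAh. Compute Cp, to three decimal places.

Cp = (USL − LSL) / (6σ̂) = (2697 − 2535) / (6 × 41.186) = 162.0000 / 247.1160 = 0.6556

0.656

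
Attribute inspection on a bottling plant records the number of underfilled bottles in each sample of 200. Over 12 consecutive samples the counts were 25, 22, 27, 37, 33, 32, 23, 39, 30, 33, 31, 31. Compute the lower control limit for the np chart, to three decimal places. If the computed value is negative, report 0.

15.049

p̄ = Σdᵢ / (k·n) = 363 / (12 × 200) = 0.15125
LCL = np̄ − 3·√(np̄(1−p̄)) = 30.2500 − 3 × 5.0670 = 15.0489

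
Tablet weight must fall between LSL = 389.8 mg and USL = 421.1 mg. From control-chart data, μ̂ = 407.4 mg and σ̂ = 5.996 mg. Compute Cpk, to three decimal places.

0.762

Cpu = (USL − μ̂) / (3σ̂) = (421.1 − 407.4) / (3 × 5.996) = 0.7616; Cpl = (μ̂ − LSL) / (3σ̂) = (407.4 − 389.8) / (3 × 5.996) = 0.9784; Cpk = min(Cpu, Cpl) = 0.7616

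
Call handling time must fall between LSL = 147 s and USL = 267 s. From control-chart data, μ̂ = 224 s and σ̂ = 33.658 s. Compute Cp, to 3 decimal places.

0.594

Cp = (USL − LSL) / (6σ̂) = (267 − 147) / (6 × 33.658) = 120.0000 / 201.9480 = 0.5942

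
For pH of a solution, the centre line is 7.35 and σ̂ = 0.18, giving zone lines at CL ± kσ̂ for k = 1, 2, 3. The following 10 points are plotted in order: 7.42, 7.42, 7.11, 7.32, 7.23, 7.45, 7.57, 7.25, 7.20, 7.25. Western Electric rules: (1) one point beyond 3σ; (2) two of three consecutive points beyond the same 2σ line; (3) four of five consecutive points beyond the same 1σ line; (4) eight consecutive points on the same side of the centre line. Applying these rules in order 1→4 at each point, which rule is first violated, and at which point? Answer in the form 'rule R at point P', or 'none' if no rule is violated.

none

Zone of each point (C = within 1σ̂, B = 1σ̂–2σ̂, A = 2σ̂–3σ̂, * = beyond 3σ̂; sign = side of CL): 1:+C, 2:+C, 3:-B, 4:-C, 5:-C, 6:+C, 7:+B, 8:-C, 9:-C, 10:-C
No rule fires across all 10 points.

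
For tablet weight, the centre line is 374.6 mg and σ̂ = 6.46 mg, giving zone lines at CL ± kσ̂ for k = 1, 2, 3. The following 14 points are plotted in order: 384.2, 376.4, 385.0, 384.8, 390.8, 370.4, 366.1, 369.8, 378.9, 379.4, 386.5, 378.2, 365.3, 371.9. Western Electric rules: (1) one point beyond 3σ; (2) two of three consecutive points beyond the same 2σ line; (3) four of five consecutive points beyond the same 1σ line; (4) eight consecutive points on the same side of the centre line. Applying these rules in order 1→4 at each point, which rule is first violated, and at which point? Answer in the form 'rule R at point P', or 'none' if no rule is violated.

Zone of each point (C = within 1σ̂, B = 1σ̂–2σ̂, A = 2σ̂–3σ̂, * = beyond 3σ̂; sign = side of CL): 1:+B, 2:+C, 3:+B, 4:+B, 5:+A, 6:-C, 7:-B, 8:-C, 9:+C, 10:+C, 11:+B, 12:+C, 13:-B, 14:-C
Rule 3 (four of five consecutive points beyond the same 1σ limit) is satisfied at point 5.

rule 3 at point 5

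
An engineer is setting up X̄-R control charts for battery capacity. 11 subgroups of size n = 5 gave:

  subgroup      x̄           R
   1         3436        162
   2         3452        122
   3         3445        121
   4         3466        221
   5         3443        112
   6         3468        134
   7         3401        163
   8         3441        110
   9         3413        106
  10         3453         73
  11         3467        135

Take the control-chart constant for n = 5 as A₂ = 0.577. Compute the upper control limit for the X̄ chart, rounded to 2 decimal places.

3520.62

X̄̄ = (3436 + 3452 + 3445 + 3466 + 3443 + 3468 + 3401 + 3441 + 3413 + 3453 + 3467) / 11 = 37885.0000 / 11 = 3444.0909
R̄ = (162 + 122 + 121 + 221 + 112 + 134 + 163 + 110 + 106 + 73 + 135) / 11 = 1459.0000 / 11 = 132.6364
UCL = X̄̄ + A₂·R̄ = 3444.0909 + 0.577 × 132.6364 = 3520.6221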